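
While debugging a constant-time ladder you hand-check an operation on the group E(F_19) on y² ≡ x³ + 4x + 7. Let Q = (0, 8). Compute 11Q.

Repeated addition: build up to 11Q.
2Q: tangent at (0, 8): λ = (3·0² + 4)/(2·8) ≡ 4/16. 16⁻¹ ≡ 6 (mod 19), so λ ≡ 4·6 ≡ 5.
  x = λ² - 0 - 0 = 25 - 0 ≡ 6; y = λ·(0 - 6) - 8 ≡ 0. → (6, 0)
3Q: (6, 0) + (0, 8). λ = (8 - 0)/(0 - 6) ≡ 8/13 mod 19. 13⁻¹ ≡ 3 (mod 19), so λ ≡ 5.
  x = λ² - 6 - 0 = 25 - 6 ≡ 0; y = λ·(6 - 0) - 0 ≡ 11. → (0, 11)
4Q: (0, 11) + (0, 8): same x and y₁ ≡ -y₂, so the sum is 𝒪.
5Q: 𝒪 + (0, 8) = (0, 8) (identity).
6Q: tangent at (0, 8): λ = (3·0² + 4)/(2·8) ≡ 4/16. 16⁻¹ ≡ 6 (mod 19) since 16·6 = 96 ≡ 1, so λ ≡ 4·6 ≡ 5.
  x = λ² - 0 - 0 = 25 - 0 ≡ 6; y = λ·(0 - 6) - 8 ≡ 0. → (6, 0)
7Q: (6, 0) + (0, 8). λ = (8 - 0)/(0 - 6) ≡ 8/13 mod 19. 13⁻¹ ≡ 3 (mod 19), so λ ≡ 5.
  x = λ² - 6 - 0 = 25 - 6 ≡ 0; y = λ·(6 - 0) - 0 ≡ 11. → (0, 11)
8Q: (0, 11) + (0, 8): same x and y₁ ≡ -y₂, so the sum is 𝒪.
9Q: 𝒪 + (0, 8) = (0, 8) (identity).
10Q: tangent at (0, 8): λ = (3·0² + 4)/(2·8) ≡ 4/16. 16⁻¹ ≡ 6 (mod 19) since 16·6 = 96 ≡ 1, so λ ≡ 4·6 ≡ 5.
  x = λ² - 0 - 0 = 25 - 0 ≡ 6; y = λ·(0 - 6) - 8 ≡ 0. → (6, 0)
11Q: (6, 0) + (0, 8). λ = (8 - 0)/(0 - 6) ≡ 8/13 mod 19. 13⁻¹ ≡ 3 (mod 19) since 13·3 = 39 ≡ 1, so λ ≡ 5.
  x = λ² - 6 - 0 = 25 - 6 ≡ 0; y = λ·(6 - 0) - 0 ≡ 11. → (0, 11)

(0, 11)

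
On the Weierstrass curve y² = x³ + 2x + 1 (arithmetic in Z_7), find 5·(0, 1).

Write P = (0, 1).
Repeated addition: build up to 5P.
2P: tangent at (0, 1): λ = (3·0² + 2)/(2·1) ≡ 2/2. 2⁻¹ ≡ 4 (mod 7), so λ ≡ 2·4 ≡ 1.
  x = λ² - 0 - 0 = 1 - 0 ≡ 1; y = λ·(0 - 1) - 1 ≡ 5. → (1, 5)
3P: (1, 5) + (0, 1). λ = (1 - 5)/(0 - 1) ≡ 3/6 mod 7. 6⁻¹ ≡ 6 (mod 7), so λ ≡ 4.
  x = λ² - 1 - 0 = 16 - 1 ≡ 1; y = λ·(1 - 1) - 5 ≡ 2. → (1, 2)
4P: (1, 2) + (0, 1). λ = (1 - 2)/(0 - 1) ≡ 6/6 mod 7. 6⁻¹ ≡ 6 (mod 7) since 6·6 = 36 ≡ 1, so λ ≡ 1.
  x = λ² - 1 - 0 = 1 - 1 ≡ 0; y = λ·(1 - 0) - 2 ≡ 6. → (0, 6)
5P: (0, 6) + (0, 1): same x and y₁ ≡ -y₂, so the sum is the point at infinity.

O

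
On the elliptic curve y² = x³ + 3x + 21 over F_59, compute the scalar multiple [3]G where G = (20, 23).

(10, 15)

Repeated addition: build up to 3G.
2G: tangent at (20, 23): λ = (3·20² + 3)/(2·23) ≡ 23/46. 46⁻¹ ≡ 9 (mod 59) since 46·9 = 414 ≡ 1, so λ ≡ 23·9 ≡ 30.
  x = λ² - 20 - 20 = 900 - 40 ≡ 34; y = λ·(20 - 34) - 23 ≡ 29. → (34, 29)
3G: (34, 29) + (20, 23). λ = (23 - 29)/(20 - 34) ≡ 53/45 mod 59. 45⁻¹ ≡ 21 (mod 59) since 45·21 = 945 ≡ 1, so λ ≡ 51.
  x = λ² - 34 - 20 = 2601 - 54 ≡ 10; y = λ·(34 - 10) - 29 ≡ 15. → (10, 15)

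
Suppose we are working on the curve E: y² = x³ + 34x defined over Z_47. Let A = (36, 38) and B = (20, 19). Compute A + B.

(44, 23)

(36, 38) + (20, 19). λ = (19 - 38)/(20 - 36) ≡ 28/31 mod 47. 31⁻¹ ≡ 44 (mod 47), so λ ≡ 10.
  x = λ² - 36 - 20 = 100 - 56 ≡ 44; y = λ·(36 - 44) - 38 ≡ 23. → (44, 23)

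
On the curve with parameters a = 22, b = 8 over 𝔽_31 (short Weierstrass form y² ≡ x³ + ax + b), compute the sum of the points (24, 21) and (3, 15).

(24, 21) + (3, 15). λ = (15 - 21)/(3 - 24) ≡ 25/10 mod 31. 10⁻¹ ≡ 28 (mod 31) since 10·28 = 280 ≡ 1, so λ ≡ 18.
  x = λ² - 24 - 3 = 324 - 27 ≡ 18; y = λ·(24 - 18) - 21 ≡ 25. → (18, 25)

(18, 25)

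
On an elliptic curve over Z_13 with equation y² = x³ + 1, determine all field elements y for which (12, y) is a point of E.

0

x³ + 0x + 1 = 1729 ≡ 0 (mod 13).
Only y = 0 satisfies y² ≡ 0.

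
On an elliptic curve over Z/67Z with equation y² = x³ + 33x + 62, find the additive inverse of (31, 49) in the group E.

(31, 18)

-(31, 49) = (31, -49 mod 67) = (31, 18).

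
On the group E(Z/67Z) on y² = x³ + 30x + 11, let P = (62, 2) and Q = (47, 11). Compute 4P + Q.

First 4P:
Repeated addition: build up to 4P.
2P: tangent at (62, 2): λ = (3·62² + 30)/(2·2) ≡ 38/4. 4⁻¹ ≡ 17 (mod 67) since 4·17 = 68 ≡ 1, so λ ≡ 38·17 ≡ 43.
  x = λ² - 62 - 62 = 1849 - 124 ≡ 50; y = λ·(62 - 50) - 2 ≡ 45. → (50, 45)
3P: (50, 45) + (62, 2). λ = (2 - 45)/(62 - 50) ≡ 24/12 mod 67. 12⁻¹ ≡ 28 (mod 67), so λ ≡ 2.
  x = λ² - 50 - 62 = 4 - 112 ≡ 26; y = λ·(50 - 26) - 45 ≡ 3. → (26, 3)
4P: (26, 3) + (62, 2). λ = (2 - 3)/(62 - 26) ≡ 66/36 mod 67. 36⁻¹ ≡ 54 (mod 67), so λ ≡ 13.
  x = λ² - 26 - 62 = 169 - 88 ≡ 14; y = λ·(26 - 14) - 3 ≡ 19. → (14, 19)
4P = (14, 19).
Finally 4P + Q:
(14, 19) + (47, 11). λ = (11 - 19)/(47 - 14) ≡ 59/33 mod 67. 33⁻¹ ≡ 65 (mod 67) since 33·65 = 2145 ≡ 1, so λ ≡ 16.
  x = λ² - 14 - 47 = 256 - 61 ≡ 61; y = λ·(14 - 61) - 19 ≡ 33. → (61, 33)

(61, 33)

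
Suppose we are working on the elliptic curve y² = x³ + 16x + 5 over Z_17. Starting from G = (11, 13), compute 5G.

Double-and-add on 5 = (101)₂. Start with G = (11, 13) for the leading 1-bit.
double: tangent at (11, 13): λ = (3·11² + 16)/(2·13) ≡ 5/9. 9⁻¹ ≡ 2 (mod 17), so λ ≡ 5·2 ≡ 10.
  x = λ² - 11 - 11 = 100 - 22 ≡ 10; y = λ·(11 - 10) - 13 ≡ 14. → (10, 14)
double: tangent at (10, 14): λ = (3·10² + 16)/(2·14) ≡ 10/11. 11⁻¹ ≡ 14 (mod 17), so λ ≡ 10·14 ≡ 4.
  x = λ² - 10 - 10 = 16 - 20 ≡ 13; y = λ·(10 - 13) - 14 ≡ 8. → (13, 8)
add G: (13, 8) + (11, 13). λ = (13 - 8)/(11 - 13) ≡ 5/15 mod 17. 15⁻¹ ≡ 8 (mod 17) since 15·8 = 120 ≡ 1, so λ ≡ 6.
  x = λ² - 13 - 11 = 36 - 24 ≡ 12; y = λ·(13 - 12) - 8 ≡ 15. → (12, 15)

(12, 15)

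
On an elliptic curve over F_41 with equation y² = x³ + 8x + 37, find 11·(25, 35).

(21, 35)

Write P = (25, 35).
Repeated addition: build up to 11P.
2P: tangent at (25, 35): λ = (3·25² + 8)/(2·35) ≡ 38/29. 29⁻¹ ≡ 17 (mod 41) since 29·17 = 493 ≡ 1, so λ ≡ 38·17 ≡ 31.
  x = λ² - 25 - 25 = 961 - 50 ≡ 9; y = λ·(25 - 9) - 35 ≡ 10. → (9, 10)
3P: (9, 10) + (25, 35). λ = (35 - 10)/(25 - 9) ≡ 25/16 mod 41. 16⁻¹ ≡ 18 (mod 41) since 16·18 = 288 ≡ 1, so λ ≡ 40.
  x = λ² - 9 - 25 = 1600 - 34 ≡ 8; y = λ·(9 - 8) - 10 ≡ 30. → (8, 30)
4P: (8, 30) + (25, 35). λ = (35 - 30)/(25 - 8) ≡ 5/17 mod 41. 17⁻¹ ≡ 29 (mod 41), so λ ≡ 22.
  x = λ² - 8 - 25 = 484 - 33 ≡ 0; y = λ·(8 - 0) - 30 ≡ 23. → (0, 23)
5P: (0, 23) + (25, 35). λ = (35 - 23)/(25 - 0) ≡ 12/25 mod 41. 25⁻¹ ≡ 23 (mod 41), so λ ≡ 30.
  x = λ² - 0 - 25 = 900 - 25 ≡ 14; y = λ·(0 - 14) - 23 ≡ 8. → (14, 8)
6P: (14, 8) + (25, 35). λ = (35 - 8)/(25 - 14) ≡ 27/11 mod 41. 11⁻¹ ≡ 15 (mod 41) since 11·15 = 165 ≡ 1, so λ ≡ 36.
  x = λ² - 14 - 25 = 1296 - 39 ≡ 27; y = λ·(14 - 27) - 8 ≡ 16. → (27, 16)
7P: (27, 16) + (25, 35). λ = (35 - 16)/(25 - 27) ≡ 19/39 mod 41. 39⁻¹ ≡ 20 (mod 41), so λ ≡ 11.
  x = λ² - 27 - 25 = 121 - 52 ≡ 28; y = λ·(27 - 28) - 16 ≡ 14. → (28, 14)
8P: (28, 14) + (25, 35). λ = (35 - 14)/(25 - 28) ≡ 21/38 mod 41. 38⁻¹ ≡ 27 (mod 41) since 38·27 = 1026 ≡ 1, so λ ≡ 34.
  x = λ² - 28 - 25 = 1156 - 53 ≡ 37; y = λ·(28 - 37) - 14 ≡ 8. → (37, 8)
9P: (37, 8) + (25, 35). λ = (35 - 8)/(25 - 37) ≡ 27/29 mod 41. 29⁻¹ ≡ 17 (mod 41), so λ ≡ 8.
  x = λ² - 37 - 25 = 64 - 62 ≡ 2; y = λ·(37 - 2) - 8 ≡ 26. → (2, 26)
10P: (2, 26) + (25, 35). λ = (35 - 26)/(25 - 2) ≡ 9/23 mod 41. 23⁻¹ ≡ 25 (mod 41), so λ ≡ 20.
  x = λ² - 2 - 25 = 400 - 27 ≡ 4; y = λ·(2 - 4) - 26 ≡ 16. → (4, 16)
11P: (4, 16) + (25, 35). λ = (35 - 16)/(25 - 4) ≡ 19/21 mod 41. 21⁻¹ ≡ 2 (mod 41), so λ ≡ 38.
  x = λ² - 4 - 25 = 1444 - 29 ≡ 21; y = λ·(4 - 21) - 16 ≡ 35. → (21, 35)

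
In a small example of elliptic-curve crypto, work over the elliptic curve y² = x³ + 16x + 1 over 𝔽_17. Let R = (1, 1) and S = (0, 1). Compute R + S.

(1, 1) + (0, 1). λ = (1 - 1)/(0 - 1) ≡ 0/16 mod 17. 16⁻¹ ≡ 16 (mod 17) since 16·16 = 256 ≡ 1, so λ ≡ 0.
  x = λ² - 1 - 0 = 0 - 1 ≡ 16; y = λ·(1 - 16) - 1 ≡ 16. → (16, 16)

(16, 16)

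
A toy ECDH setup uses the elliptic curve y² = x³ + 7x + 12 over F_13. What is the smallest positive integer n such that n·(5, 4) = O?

8

2P: tangent at (5, 4): λ = (3·5² + 7)/(2·4) ≡ 4/8. 8⁻¹ ≡ 5 (mod 13) since 8·5 = 40 ≡ 1, so λ ≡ 4·5 ≡ 7.
  x = λ² - 5 - 5 = 49 - 10 ≡ 0; y = λ·(5 - 0) - 4 ≡ 5. → (0, 5)
3P: (0, 5) + (5, 4). λ = (4 - 5)/(5 - 0) ≡ 12/5 mod 13. 5⁻¹ ≡ 8 (mod 13), so λ ≡ 5.
  x = λ² - 0 - 5 = 25 - 5 ≡ 7; y = λ·(0 - 7) - 5 ≡ 12. → (7, 12)
4P: (7, 12) + (5, 4). λ = (4 - 12)/(5 - 7) ≡ 5/11 mod 13. 11⁻¹ ≡ 6 (mod 13) since 11·6 = 66 ≡ 1, so λ ≡ 4.
  x = λ² - 7 - 5 = 16 - 12 ≡ 4; y = λ·(7 - 4) - 12 ≡ 0. → (4, 0)
5P: (4, 0) + (5, 4). λ = (4 - 0)/(5 - 4) ≡ 4/1 mod 13. 1⁻¹ ≡ 1 (mod 13), so λ ≡ 4.
  x = λ² - 4 - 5 = 16 - 9 ≡ 7; y = λ·(4 - 7) - 0 ≡ 1. → (7, 1)
6P: (7, 1) + (5, 4). λ = (4 - 1)/(5 - 7) ≡ 3/11 mod 13. 11⁻¹ ≡ 6 (mod 13) since 11·6 = 66 ≡ 1, so λ ≡ 5.
  x = λ² - 7 - 5 = 25 - 12 ≡ 0; y = λ·(7 - 0) - 1 ≡ 8. → (0, 8)
7P: (0, 8) + (5, 4). λ = (4 - 8)/(5 - 0) ≡ 9/5 mod 13. 5⁻¹ ≡ 8 (mod 13), so λ ≡ 7.
  x = λ² - 0 - 5 = 49 - 5 ≡ 5; y = λ·(0 - 5) - 8 ≡ 9. → (5, 9)
8P: (5, 9) + (5, 4): same x and y₁ ≡ -y₂, so the sum is O.
8P = O, so the order is 8.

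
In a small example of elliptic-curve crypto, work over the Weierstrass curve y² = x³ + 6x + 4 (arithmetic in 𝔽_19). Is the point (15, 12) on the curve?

y² = 12² ≡ 11; x³ + 6x + 4 = 3469 ≡ 11 (mod 19). 11 = 11.

yes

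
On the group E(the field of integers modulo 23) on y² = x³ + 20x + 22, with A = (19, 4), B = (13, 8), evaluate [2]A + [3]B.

First 2A:
Repeated addition: build up to 2A.
2A: tangent at (19, 4): λ = (3·19² + 20)/(2·4) ≡ 22/8. 8⁻¹ ≡ 3 (mod 23), so λ ≡ 22·3 ≡ 20.
  x = λ² - 19 - 19 = 400 - 38 ≡ 17; y = λ·(19 - 17) - 4 ≡ 13. → (17, 13)
2A = (17, 13).
Next 3B:
Repeated addition: build up to 3B.
2B: tangent at (13, 8): λ = (3·13² + 20)/(2·8) ≡ 21/16. 16⁻¹ ≡ 13 (mod 23), so λ ≡ 21·13 ≡ 20.
  x = λ² - 13 - 13 = 400 - 26 ≡ 6; y = λ·(13 - 6) - 8 ≡ 17. → (6, 17)
3B: (6, 17) + (13, 8). λ = (8 - 17)/(13 - 6) ≡ 14/7 mod 23. 7⁻¹ ≡ 10 (mod 23) since 7·10 = 70 ≡ 1, so λ ≡ 2.
  x = λ² - 6 - 13 = 4 - 19 ≡ 8; y = λ·(6 - 8) - 17 ≡ 2. → (8, 2)
3B = (8, 2).
Finally 2A + 3B:
(17, 13) + (8, 2). λ = (2 - 13)/(8 - 17) ≡ 12/14 mod 23. 14⁻¹ ≡ 5 (mod 23), so λ ≡ 14.
  x = λ² - 17 - 8 = 196 - 25 ≡ 10; y = λ·(17 - 10) - 13 ≡ 16. → (10, 16)

(10, 16)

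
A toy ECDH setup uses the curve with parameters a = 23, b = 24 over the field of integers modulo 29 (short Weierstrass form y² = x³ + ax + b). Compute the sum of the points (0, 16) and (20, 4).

(0, 16) + (20, 4). λ = (4 - 16)/(20 - 0) ≡ 17/20 mod 29. 20⁻¹ ≡ 16 (mod 29), so λ ≡ 11.
  x = λ² - 0 - 20 = 121 - 20 ≡ 14; y = λ·(0 - 14) - 16 ≡ 4. → (14, 4)

(14, 4)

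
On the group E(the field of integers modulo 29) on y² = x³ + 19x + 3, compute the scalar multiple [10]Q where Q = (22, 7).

(2, 7)

Repeated addition: build up to 10Q.
2Q: tangent at (22, 7): λ = (3·22² + 19)/(2·7) ≡ 21/14. 14⁻¹ ≡ 27 (mod 29), so λ ≡ 21·27 ≡ 16.
  x = λ² - 22 - 22 = 256 - 44 ≡ 9; y = λ·(22 - 9) - 7 ≡ 27. → (9, 27)
3Q: (9, 27) + (22, 7). λ = (7 - 27)/(22 - 9) ≡ 9/13 mod 29. 13⁻¹ ≡ 9 (mod 29), so λ ≡ 23.
  x = λ² - 9 - 22 = 529 - 31 ≡ 5; y = λ·(9 - 5) - 27 ≡ 7. → (5, 7)
4Q: (5, 7) + (22, 7). λ = (7 - 7)/(22 - 5) ≡ 0/17 mod 29. 17⁻¹ ≡ 12 (mod 29) since 17·12 = 204 ≡ 1, so λ ≡ 0.
  x = λ² - 5 - 22 = 0 - 27 ≡ 2; y = λ·(5 - 2) - 7 ≡ 22. → (2, 22)
5Q: (2, 22) + (22, 7). λ = (7 - 22)/(22 - 2) ≡ 14/20 mod 29. 20⁻¹ ≡ 16 (mod 29), so λ ≡ 21.
  x = λ² - 2 - 22 = 441 - 24 ≡ 11; y = λ·(2 - 11) - 22 ≡ 21. → (11, 21)
6Q: (11, 21) + (22, 7). λ = (7 - 21)/(22 - 11) ≡ 15/11 mod 29. 11⁻¹ ≡ 8 (mod 29), so λ ≡ 4.
  x = λ² - 11 - 22 = 16 - 33 ≡ 12; y = λ·(11 - 12) - 21 ≡ 4. → (12, 4)
7Q: (12, 4) + (22, 7). λ = (7 - 4)/(22 - 12) ≡ 3/10 mod 29. 10⁻¹ ≡ 3 (mod 29), so λ ≡ 9.
  x = λ² - 12 - 22 = 81 - 34 ≡ 18; y = λ·(12 - 18) - 4 ≡ 0. → (18, 0)
8Q: (18, 0) + (22, 7). λ = (7 - 0)/(22 - 18) ≡ 7/4 mod 29. 4⁻¹ ≡ 22 (mod 29) since 4·22 = 88 ≡ 1, so λ ≡ 9.
  x = λ² - 18 - 22 = 81 - 40 ≡ 12; y = λ·(18 - 12) - 0 ≡ 25. → (12, 25)
9Q: (12, 25) + (22, 7). λ = (7 - 25)/(22 - 12) ≡ 11/10 mod 29. 10⁻¹ ≡ 3 (mod 29), so λ ≡ 4.
  x = λ² - 12 - 22 = 16 - 34 ≡ 11; y = λ·(12 - 11) - 25 ≡ 8. → (11, 8)
10Q: (11, 8) + (22, 7). λ = (7 - 8)/(22 - 11) ≡ 28/11 mod 29. 11⁻¹ ≡ 8 (mod 29), so λ ≡ 21.
  x = λ² - 11 - 22 = 441 - 33 ≡ 2; y = λ·(11 - 2) - 8 ≡ 7. → (2, 7)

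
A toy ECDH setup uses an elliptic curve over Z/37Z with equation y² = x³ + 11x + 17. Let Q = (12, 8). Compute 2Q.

(25, 9)

tangent at (12, 8): λ = (3·12² + 11)/(2·8) ≡ 36/16. 16⁻¹ ≡ 7 (mod 37), so λ ≡ 36·7 ≡ 30.
  x = λ² - 12 - 12 = 900 - 24 ≡ 25; y = λ·(12 - 25) - 8 ≡ 9. → (25, 9)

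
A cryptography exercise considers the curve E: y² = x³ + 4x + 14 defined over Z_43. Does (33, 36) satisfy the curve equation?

yes

y² = 36² ≡ 6; x³ + 4x + 14 = 36083 ≡ 6 (mod 43). 6 = 6.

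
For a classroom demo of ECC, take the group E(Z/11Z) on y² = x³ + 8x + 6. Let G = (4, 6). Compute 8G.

(4, 5)

Double-and-add on 8 = (1000)₂. Start with G = (4, 6) for the leading 1-bit.
double: tangent at (4, 6): λ = (3·4² + 8)/(2·6) ≡ 1/1. 1⁻¹ ≡ 1 (mod 11) since 1·1 = 1 ≡ 1, so λ ≡ 1·1 ≡ 1.
  x = λ² - 4 - 4 = 1 - 8 ≡ 4; y = λ·(4 - 4) - 6 ≡ 5. → (4, 5)
double: tangent at (4, 5): λ = (3·4² + 8)/(2·5) ≡ 1/10. 10⁻¹ ≡ 10 (mod 11), so λ ≡ 1·10 ≡ 10.
  x = λ² - 4 - 4 = 100 - 8 ≡ 4; y = λ·(4 - 4) - 5 ≡ 6. → (4, 6)
double: tangent at (4, 6): λ = (3·4² + 8)/(2·6) ≡ 1/1. 1⁻¹ ≡ 1 (mod 11), so λ ≡ 1·1 ≡ 1.
  x = λ² - 4 - 4 = 1 - 8 ≡ 4; y = λ·(4 - 4) - 6 ≡ 5. → (4, 5)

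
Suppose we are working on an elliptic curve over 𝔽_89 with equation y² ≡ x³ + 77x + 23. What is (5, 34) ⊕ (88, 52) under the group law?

(5, 34) + (88, 52). λ = (52 - 34)/(88 - 5) ≡ 18/83 mod 89. 83⁻¹ ≡ 74 (mod 89), so λ ≡ 86.
  x = λ² - 5 - 88 = 7396 - 93 ≡ 5; y = λ·(5 - 5) - 34 ≡ 55. → (5, 55)

(5, 55)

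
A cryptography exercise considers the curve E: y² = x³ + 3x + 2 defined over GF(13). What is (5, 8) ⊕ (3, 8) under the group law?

(5, 5)

(5, 8) + (3, 8). λ = (8 - 8)/(3 - 5) ≡ 0/11 mod 13. 11⁻¹ ≡ 6 (mod 13), so λ ≡ 0.
  x = λ² - 5 - 3 = 0 - 8 ≡ 5; y = λ·(5 - 5) - 8 ≡ 5. → (5, 5)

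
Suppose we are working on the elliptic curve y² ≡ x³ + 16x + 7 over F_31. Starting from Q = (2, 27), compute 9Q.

(21, 5)

Double-and-add on 9 = (1001)₂. Start with Q = (2, 27) for the leading 1-bit.
double: tangent at (2, 27): λ = (3·2² + 16)/(2·27) ≡ 28/23. 23⁻¹ ≡ 27 (mod 31) since 23·27 = 621 ≡ 1, so λ ≡ 28·27 ≡ 12.
  x = λ² - 2 - 2 = 144 - 4 ≡ 16; y = λ·(2 - 16) - 27 ≡ 22. → (16, 22)
double: tangent at (16, 22): λ = (3·16² + 16)/(2·22) ≡ 9/13. 13⁻¹ ≡ 12 (mod 31) since 13·12 = 156 ≡ 1, so λ ≡ 9·12 ≡ 15.
  x = λ² - 16 - 16 = 225 - 32 ≡ 7; y = λ·(16 - 7) - 22 ≡ 20. → (7, 20)
double: tangent at (7, 20): λ = (3·7² + 16)/(2·20) ≡ 8/9. 9⁻¹ ≡ 7 (mod 31) since 9·7 = 63 ≡ 1, so λ ≡ 8·7 ≡ 25.
  x = λ² - 7 - 7 = 625 - 14 ≡ 22; y = λ·(7 - 22) - 20 ≡ 8. → (22, 8)
add Q: (22, 8) + (2, 27). λ = (27 - 8)/(2 - 22) ≡ 19/11 mod 31. 11⁻¹ ≡ 17 (mod 31), so λ ≡ 13.
  x = λ² - 22 - 2 = 169 - 24 ≡ 21; y = λ·(22 - 21) - 8 ≡ 5. → (21, 5)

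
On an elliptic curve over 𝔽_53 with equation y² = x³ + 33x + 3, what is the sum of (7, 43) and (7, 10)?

The two points share x = 7 and their y-coordinates satisfy 43 + 10 ≡ 0 (mod 53), so they are inverses. Their sum is 𝒪.

O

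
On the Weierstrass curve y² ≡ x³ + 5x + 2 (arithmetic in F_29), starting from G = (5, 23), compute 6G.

Double-and-add on 6 = (110)₂. Start with G = (5, 23) for the leading 1-bit.
double: tangent at (5, 23): λ = (3·5² + 5)/(2·23) ≡ 22/17. 17⁻¹ ≡ 12 (mod 29), so λ ≡ 22·12 ≡ 3.
  x = λ² - 5 - 5 = 9 - 10 ≡ 28; y = λ·(5 - 28) - 23 ≡ 24. → (28, 24)
add G: (28, 24) + (5, 23). λ = (23 - 24)/(5 - 28) ≡ 28/6 mod 29. 6⁻¹ ≡ 5 (mod 29) since 6·5 = 30 ≡ 1, so λ ≡ 24.
  x = λ² - 28 - 5 = 576 - 33 ≡ 21; y = λ·(28 - 21) - 24 ≡ 28. → (21, 28)
double: tangent at (21, 28): λ = (3·21² + 5)/(2·28) ≡ 23/27. 27⁻¹ ≡ 14 (mod 29), so λ ≡ 23·14 ≡ 3.
  x = λ² - 21 - 21 = 9 - 42 ≡ 25; y = λ·(21 - 25) - 28 ≡ 18. → (25, 18)

(25, 18)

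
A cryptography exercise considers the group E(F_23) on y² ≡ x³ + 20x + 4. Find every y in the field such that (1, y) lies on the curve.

5, 18

x³ + 20x + 4 = 25 ≡ 2 (mod 23).
Square roots of 2 mod 23: 5 and 18 (since 5² = 25 ≡ 2).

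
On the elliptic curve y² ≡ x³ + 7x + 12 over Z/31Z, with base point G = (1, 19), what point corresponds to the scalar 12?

Repeated addition: build up to 12G.
2G: tangent at (1, 19): λ = (3·1² + 7)/(2·19) ≡ 10/7. 7⁻¹ ≡ 9 (mod 31), so λ ≡ 10·9 ≡ 28.
  x = λ² - 1 - 1 = 784 - 2 ≡ 7; y = λ·(1 - 7) - 19 ≡ 30. → (7, 30)
3G: (7, 30) + (1, 19). λ = (19 - 30)/(1 - 7) ≡ 20/25 mod 31. 25⁻¹ ≡ 5 (mod 31) since 25·5 = 125 ≡ 1, so λ ≡ 7.
  x = λ² - 7 - 1 = 49 - 8 ≡ 10; y = λ·(7 - 10) - 30 ≡ 11. → (10, 11)
4G: (10, 11) + (1, 19). λ = (19 - 11)/(1 - 10) ≡ 8/22 mod 31. 22⁻¹ ≡ 24 (mod 31), so λ ≡ 6.
  x = λ² - 10 - 1 = 36 - 11 ≡ 25; y = λ·(10 - 25) - 11 ≡ 23. → (25, 23)
5G: (25, 23) + (1, 19). λ = (19 - 23)/(1 - 25) ≡ 27/7 mod 31. 7⁻¹ ≡ 9 (mod 31), so λ ≡ 26.
  x = λ² - 25 - 1 = 676 - 26 ≡ 30; y = λ·(25 - 30) - 23 ≡ 2. → (30, 2)
6G: (30, 2) + (1, 19). λ = (19 - 2)/(1 - 30) ≡ 17/2 mod 31. 2⁻¹ ≡ 16 (mod 31), so λ ≡ 24.
  x = λ² - 30 - 1 = 576 - 31 ≡ 18; y = λ·(30 - 18) - 2 ≡ 7. → (18, 7)
7G: (18, 7) + (1, 19). λ = (19 - 7)/(1 - 18) ≡ 12/14 mod 31. 14⁻¹ ≡ 20 (mod 31) since 14·20 = 280 ≡ 1, so λ ≡ 23.
  x = λ² - 18 - 1 = 529 - 19 ≡ 14; y = λ·(18 - 14) - 7 ≡ 23. → (14, 23)
8G: (14, 23) + (1, 19). λ = (19 - 23)/(1 - 14) ≡ 27/18 mod 31. 18⁻¹ ≡ 19 (mod 31), so λ ≡ 17.
  x = λ² - 14 - 1 = 289 - 15 ≡ 26; y = λ·(14 - 26) - 23 ≡ 21. → (26, 21)
9G: (26, 21) + (1, 19). λ = (19 - 21)/(1 - 26) ≡ 29/6 mod 31. 6⁻¹ ≡ 26 (mod 31) since 6·26 = 156 ≡ 1, so λ ≡ 10.
  x = λ² - 26 - 1 = 100 - 27 ≡ 11; y = λ·(26 - 11) - 21 ≡ 5. → (11, 5)
10G: (11, 5) + (1, 19). λ = (19 - 5)/(1 - 11) ≡ 14/21 mod 31. 21⁻¹ ≡ 3 (mod 31) since 21·3 = 63 ≡ 1, so λ ≡ 11.
  x = λ² - 11 - 1 = 121 - 12 ≡ 16; y = λ·(11 - 16) - 5 ≡ 2. → (16, 2)
11G: (16, 2) + (1, 19). λ = (19 - 2)/(1 - 16) ≡ 17/16 mod 31. 16⁻¹ ≡ 2 (mod 31), so λ ≡ 3.
  x = λ² - 16 - 1 = 9 - 17 ≡ 23; y = λ·(16 - 23) - 2 ≡ 8. → (23, 8)
12G: (23, 8) + (1, 19). λ = (19 - 8)/(1 - 23) ≡ 11/9 mod 31. 9⁻¹ ≡ 7 (mod 31), so λ ≡ 15.
  x = λ² - 23 - 1 = 225 - 24 ≡ 15; y = λ·(23 - 15) - 8 ≡ 19. → (15, 19)

(15, 19)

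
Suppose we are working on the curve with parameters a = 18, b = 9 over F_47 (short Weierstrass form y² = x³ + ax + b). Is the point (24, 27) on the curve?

yes

y² = 27² ≡ 24; x³ + 18x + 9 = 14265 ≡ 24 (mod 47). 24 = 24.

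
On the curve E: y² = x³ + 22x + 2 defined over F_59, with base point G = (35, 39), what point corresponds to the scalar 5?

Repeated addition: build up to 5G.
2G: tangent at (35, 39): λ = (3·35² + 22)/(2·39) ≡ 39/19. 19⁻¹ ≡ 28 (mod 59), so λ ≡ 39·28 ≡ 30.
  x = λ² - 35 - 35 = 900 - 70 ≡ 4; y = λ·(35 - 4) - 39 ≡ 6. → (4, 6)
3G: (4, 6) + (35, 39). λ = (39 - 6)/(35 - 4) ≡ 33/31 mod 59. 31⁻¹ ≡ 40 (mod 59), so λ ≡ 22.
  x = λ² - 4 - 35 = 484 - 39 ≡ 32; y = λ·(4 - 32) - 6 ≡ 27. → (32, 27)
4G: (32, 27) + (35, 39). λ = (39 - 27)/(35 - 32) ≡ 12/3 mod 59. 3⁻¹ ≡ 20 (mod 59), so λ ≡ 4.
  x = λ² - 32 - 35 = 16 - 67 ≡ 8; y = λ·(32 - 8) - 27 ≡ 10. → (8, 10)
5G: (8, 10) + (35, 39). λ = (39 - 10)/(35 - 8) ≡ 29/27 mod 59. 27⁻¹ ≡ 35 (mod 59), so λ ≡ 12.
  x = λ² - 8 - 35 = 144 - 43 ≡ 42; y = λ·(8 - 42) - 10 ≡ 54. → (42, 54)

(42, 54)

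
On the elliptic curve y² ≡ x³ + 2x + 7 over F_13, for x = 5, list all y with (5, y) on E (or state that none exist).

5, 8

x³ + 2x + 7 = 142 ≡ 12 (mod 13).
Square roots of 12 mod 13: 5 and 8 (since 5² = 25 ≡ 12).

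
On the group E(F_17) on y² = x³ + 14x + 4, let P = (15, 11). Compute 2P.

tangent at (15, 11): λ = (3·15² + 14)/(2·11) ≡ 9/5. 5⁻¹ ≡ 7 (mod 17) since 5·7 = 35 ≡ 1, so λ ≡ 9·7 ≡ 12.
  x = λ² - 15 - 15 = 144 - 30 ≡ 12; y = λ·(15 - 12) - 11 ≡ 8. → (12, 8)

(12, 8)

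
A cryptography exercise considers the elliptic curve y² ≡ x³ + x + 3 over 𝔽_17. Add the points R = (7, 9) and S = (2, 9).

(7, 9) + (2, 9). λ = (9 - 9)/(2 - 7) ≡ 0/12 mod 17. 12⁻¹ ≡ 10 (mod 17) since 12·10 = 120 ≡ 1, so λ ≡ 0.
  x = λ² - 7 - 2 = 0 - 9 ≡ 8; y = λ·(7 - 8) - 9 ≡ 8. → (8, 8)

(8, 8)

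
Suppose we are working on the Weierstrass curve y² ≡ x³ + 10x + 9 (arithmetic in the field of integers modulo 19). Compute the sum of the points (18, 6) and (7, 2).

(18, 13)

(18, 6) + (7, 2). λ = (2 - 6)/(7 - 18) ≡ 15/8 mod 19. 8⁻¹ ≡ 12 (mod 19) since 8·12 = 96 ≡ 1, so λ ≡ 9.
  x = λ² - 18 - 7 = 81 - 25 ≡ 18; y = λ·(18 - 18) - 6 ≡ 13. → (18, 13)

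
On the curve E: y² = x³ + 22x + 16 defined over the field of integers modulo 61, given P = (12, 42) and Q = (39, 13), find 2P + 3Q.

First 2P:
Repeated addition: build up to 2P.
2P: tangent at (12, 42): λ = (3·12² + 22)/(2·42) ≡ 27/23. 23⁻¹ ≡ 8 (mod 61), so λ ≡ 27·8 ≡ 33.
  x = λ² - 12 - 12 = 1089 - 24 ≡ 28; y = λ·(12 - 28) - 42 ≡ 40. → (28, 40)
2P = (28, 40).
Next 3Q:
Repeated addition: build up to 3Q.
2Q: tangent at (39, 13): λ = (3·39² + 22)/(2·13) ≡ 10/26. 26⁻¹ ≡ 54 (mod 61), so λ ≡ 10·54 ≡ 52.
  x = λ² - 39 - 39 = 2704 - 78 ≡ 3; y = λ·(39 - 3) - 13 ≡ 29. → (3, 29)
3Q: (3, 29) + (39, 13). λ = (13 - 29)/(39 - 3) ≡ 45/36 mod 61. 36⁻¹ ≡ 39 (mod 61), so λ ≡ 47.
  x = λ² - 3 - 39 = 2209 - 42 ≡ 32; y = λ·(3 - 32) - 29 ≡ 11. → (32, 11)
3Q = (32, 11).
Finally 2P + 3Q:
(28, 40) + (32, 11). λ = (11 - 40)/(32 - 28) ≡ 32/4 mod 61. 4⁻¹ ≡ 46 (mod 61), so λ ≡ 8.
  x = λ² - 28 - 32 = 64 - 60 ≡ 4; y = λ·(28 - 4) - 40 ≡ 30. → (4, 30)

(4, 30)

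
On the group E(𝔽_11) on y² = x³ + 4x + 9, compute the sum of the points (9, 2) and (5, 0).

(9, 2) + (5, 0). λ = (0 - 2)/(5 - 9) ≡ 9/7 mod 11. 7⁻¹ ≡ 8 (mod 11) since 7·8 = 56 ≡ 1, so λ ≡ 6.
  x = λ² - 9 - 5 = 36 - 14 ≡ 0; y = λ·(9 - 0) - 2 ≡ 8. → (0, 8)

(0, 8)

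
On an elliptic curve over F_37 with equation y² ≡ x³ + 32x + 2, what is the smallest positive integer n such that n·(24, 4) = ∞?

8

2P: tangent at (24, 4): λ = (3·24² + 32)/(2·4) ≡ 21/8. 8⁻¹ ≡ 14 (mod 37) since 8·14 = 112 ≡ 1, so λ ≡ 21·14 ≡ 35.
  x = λ² - 24 - 24 = 1225 - 48 ≡ 30; y = λ·(24 - 30) - 4 ≡ 8. → (30, 8)
3P: (30, 8) + (24, 4). λ = (4 - 8)/(24 - 30) ≡ 33/31 mod 37. 31⁻¹ ≡ 6 (mod 37), so λ ≡ 13.
  x = λ² - 30 - 24 = 169 - 54 ≡ 4; y = λ·(30 - 4) - 8 ≡ 34. → (4, 34)
4P: (4, 34) + (24, 4). λ = (4 - 34)/(24 - 4) ≡ 7/20 mod 37. 20⁻¹ ≡ 13 (mod 37), so λ ≡ 17.
  x = λ² - 4 - 24 = 289 - 28 ≡ 2; y = λ·(4 - 2) - 34 ≡ 0. → (2, 0)
5P: (2, 0) + (24, 4). λ = (4 - 0)/(24 - 2) ≡ 4/22 mod 37. 22⁻¹ ≡ 32 (mod 37) since 22·32 = 704 ≡ 1, so λ ≡ 17.
  x = λ² - 2 - 24 = 289 - 26 ≡ 4; y = λ·(2 - 4) - 0 ≡ 3. → (4, 3)
6P: (4, 3) + (24, 4). λ = (4 - 3)/(24 - 4) ≡ 1/20 mod 37. 20⁻¹ ≡ 13 (mod 37) since 20·13 = 260 ≡ 1, so λ ≡ 13.
  x = λ² - 4 - 24 = 169 - 28 ≡ 30; y = λ·(4 - 30) - 3 ≡ 29. → (30, 29)
7P: (30, 29) + (24, 4). λ = (4 - 29)/(24 - 30) ≡ 12/31 mod 37. 31⁻¹ ≡ 6 (mod 37), so λ ≡ 35.
  x = λ² - 30 - 24 = 1225 - 54 ≡ 24; y = λ·(30 - 24) - 29 ≡ 33. → (24, 33)
8P: (24, 33) + (24, 4): same x and y₁ ≡ -y₂, so the sum is ∞.
8P = ∞, so the order is 8.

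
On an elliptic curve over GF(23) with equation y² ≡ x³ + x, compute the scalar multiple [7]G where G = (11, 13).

(17, 13)

Repeated addition: build up to 7G.
2G: tangent at (11, 13): λ = (3·11² + 1)/(2·13) ≡ 19/3. 3⁻¹ ≡ 8 (mod 23), so λ ≡ 19·8 ≡ 14.
  x = λ² - 11 - 11 = 196 - 22 ≡ 13; y = λ·(11 - 13) - 13 ≡ 5. → (13, 5)
3G: (13, 5) + (11, 13). λ = (13 - 5)/(11 - 13) ≡ 8/21 mod 23. 21⁻¹ ≡ 11 (mod 23), so λ ≡ 19.
  x = λ² - 13 - 11 = 361 - 24 ≡ 15; y = λ·(13 - 15) - 5 ≡ 3. → (15, 3)
4G: (15, 3) + (11, 13). λ = (13 - 3)/(11 - 15) ≡ 10/19 mod 23. 19⁻¹ ≡ 17 (mod 23), so λ ≡ 9.
  x = λ² - 15 - 11 = 81 - 26 ≡ 9; y = λ·(15 - 9) - 3 ≡ 5. → (9, 5)
5G: (9, 5) + (11, 13). λ = (13 - 5)/(11 - 9) ≡ 8/2 mod 23. 2⁻¹ ≡ 12 (mod 23), so λ ≡ 4.
  x = λ² - 9 - 11 = 16 - 20 ≡ 19; y = λ·(9 - 19) - 5 ≡ 1. → (19, 1)
6G: (19, 1) + (11, 13). λ = (13 - 1)/(11 - 19) ≡ 12/15 mod 23. 15⁻¹ ≡ 20 (mod 23), so λ ≡ 10.
  x = λ² - 19 - 11 = 100 - 30 ≡ 1; y = λ·(19 - 1) - 1 ≡ 18. → (1, 18)
7G: (1, 18) + (11, 13). λ = (13 - 18)/(11 - 1) ≡ 18/10 mod 23. 10⁻¹ ≡ 7 (mod 23), so λ ≡ 11.
  x = λ² - 1 - 11 = 121 - 12 ≡ 17; y = λ·(1 - 17) - 18 ≡ 13. → (17, 13)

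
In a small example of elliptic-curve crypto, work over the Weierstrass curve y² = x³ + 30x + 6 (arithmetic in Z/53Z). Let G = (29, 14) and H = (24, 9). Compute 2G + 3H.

(48, 7)

First 2G:
Repeated addition: build up to 2G.
2G: tangent at (29, 14): λ = (3·29² + 30)/(2·14) ≡ 9/28. 28⁻¹ ≡ 36 (mod 53), so λ ≡ 9·36 ≡ 6.
  x = λ² - 29 - 29 = 36 - 58 ≡ 31; y = λ·(29 - 31) - 14 ≡ 27. → (31, 27)
2G = (31, 27).
Next 3H:
Repeated addition: build up to 3H.
2H: tangent at (24, 9): λ = (3·24² + 30)/(2·9) ≡ 9/18. 18⁻¹ ≡ 3 (mod 53), so λ ≡ 9·3 ≡ 27.
  x = λ² - 24 - 24 = 729 - 48 ≡ 45; y = λ·(24 - 45) - 9 ≡ 7. → (45, 7)
3H: (45, 7) + (24, 9). λ = (9 - 7)/(24 - 45) ≡ 2/32 mod 53. 32⁻¹ ≡ 5 (mod 53), so λ ≡ 10.
  x = λ² - 45 - 24 = 100 - 69 ≡ 31; y = λ·(45 - 31) - 7 ≡ 27. → (31, 27)
3H = (31, 27).
Finally 2G + 3H:
tangent at (31, 27): λ = (3·31² + 30)/(2·27) ≡ 51/1. 1⁻¹ ≡ 1 (mod 53) since 1·1 = 1 ≡ 1, so λ ≡ 51·1 ≡ 51.
  x = λ² - 31 - 31 = 2601 - 62 ≡ 48; y = λ·(31 - 48) - 27 ≡ 7. → (48, 7)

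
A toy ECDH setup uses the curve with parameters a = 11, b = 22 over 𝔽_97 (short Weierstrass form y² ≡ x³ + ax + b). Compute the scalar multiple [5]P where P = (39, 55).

Repeated addition: build up to 5P.
2P: tangent at (39, 55): λ = (3·39² + 11)/(2·55) ≡ 15/13. 13⁻¹ ≡ 15 (mod 97) since 13·15 = 195 ≡ 1, so λ ≡ 15·15 ≡ 31.
  x = λ² - 39 - 39 = 961 - 78 ≡ 10; y = λ·(39 - 10) - 55 ≡ 68. → (10, 68)
3P: (10, 68) + (39, 55). λ = (55 - 68)/(39 - 10) ≡ 84/29 mod 97. 29⁻¹ ≡ 87 (mod 97) since 29·87 = 2523 ≡ 1, so λ ≡ 33.
  x = λ² - 10 - 39 = 1089 - 49 ≡ 70; y = λ·(10 - 70) - 68 ≡ 86. → (70, 86)
4P: (70, 86) + (39, 55). λ = (55 - 86)/(39 - 70) ≡ 66/66 mod 97. 66⁻¹ ≡ 25 (mod 97), so λ ≡ 1.
  x = λ² - 70 - 39 = 1 - 109 ≡ 86; y = λ·(70 - 86) - 86 ≡ 92. → (86, 92)
5P: (86, 92) + (39, 55). λ = (55 - 92)/(39 - 86) ≡ 60/50 mod 97. 50⁻¹ ≡ 33 (mod 97), so λ ≡ 40.
  x = λ² - 86 - 39 = 1600 - 125 ≡ 20; y = λ·(86 - 20) - 92 ≡ 26. → (20, 26)

(20, 26)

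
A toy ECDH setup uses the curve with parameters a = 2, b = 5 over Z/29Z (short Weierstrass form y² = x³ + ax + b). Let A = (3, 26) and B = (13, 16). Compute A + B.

(3, 26) + (13, 16). λ = (16 - 26)/(13 - 3) ≡ 19/10 mod 29. 10⁻¹ ≡ 3 (mod 29), so λ ≡ 28.
  x = λ² - 3 - 13 = 784 - 16 ≡ 14; y = λ·(3 - 14) - 26 ≡ 14. → (14, 14)

(14, 14)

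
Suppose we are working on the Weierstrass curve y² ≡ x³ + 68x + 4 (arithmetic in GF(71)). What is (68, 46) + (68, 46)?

(16, 54)

tangent at (68, 46): λ = (3·68² + 68)/(2·46) ≡ 24/21. 21⁻¹ ≡ 44 (mod 71) since 21·44 = 924 ≡ 1, so λ ≡ 24·44 ≡ 62.
  x = λ² - 68 - 68 = 3844 - 136 ≡ 16; y = λ·(68 - 16) - 46 ≡ 54. → (16, 54)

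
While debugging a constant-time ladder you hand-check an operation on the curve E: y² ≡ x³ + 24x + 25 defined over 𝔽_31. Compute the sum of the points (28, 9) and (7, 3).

(28, 9) + (7, 3). λ = (3 - 9)/(7 - 28) ≡ 25/10 mod 31. 10⁻¹ ≡ 28 (mod 31) since 10·28 = 280 ≡ 1, so λ ≡ 18.
  x = λ² - 28 - 7 = 324 - 35 ≡ 10; y = λ·(28 - 10) - 9 ≡ 5. → (10, 5)

(10, 5)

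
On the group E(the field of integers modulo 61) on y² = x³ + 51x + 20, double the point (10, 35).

(37, 10)

tangent at (10, 35): λ = (3·10² + 51)/(2·35) ≡ 46/9. 9⁻¹ ≡ 34 (mod 61), so λ ≡ 46·34 ≡ 39.
  x = λ² - 10 - 10 = 1521 - 20 ≡ 37; y = λ·(10 - 37) - 35 ≡ 10. → (37, 10)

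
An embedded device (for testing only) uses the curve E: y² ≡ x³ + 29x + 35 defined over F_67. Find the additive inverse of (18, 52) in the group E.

(18, 15)

-(18, 52) = (18, -52 mod 67) = (18, 15).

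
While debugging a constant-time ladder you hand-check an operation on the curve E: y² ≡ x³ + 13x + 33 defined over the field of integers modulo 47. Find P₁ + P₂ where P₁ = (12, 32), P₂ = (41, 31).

(12, 32) + (41, 31). λ = (31 - 32)/(41 - 12) ≡ 46/29 mod 47. 29⁻¹ ≡ 13 (mod 47), so λ ≡ 34.
  x = λ² - 12 - 41 = 1156 - 53 ≡ 22; y = λ·(12 - 22) - 32 ≡ 4. → (22, 4)

(22, 4)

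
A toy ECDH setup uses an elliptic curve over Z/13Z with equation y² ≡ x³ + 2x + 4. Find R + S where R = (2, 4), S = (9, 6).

(5, 10)

(2, 4) + (9, 6). λ = (6 - 4)/(9 - 2) ≡ 2/7 mod 13. 7⁻¹ ≡ 2 (mod 13) since 7·2 = 14 ≡ 1, so λ ≡ 4.
  x = λ² - 2 - 9 = 16 - 11 ≡ 5; y = λ·(2 - 5) - 4 ≡ 10. → (5, 10)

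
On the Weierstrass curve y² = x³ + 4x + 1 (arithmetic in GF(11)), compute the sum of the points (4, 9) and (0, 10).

(5, 5)

(4, 9) + (0, 10). λ = (10 - 9)/(0 - 4) ≡ 1/7 mod 11. 7⁻¹ ≡ 8 (mod 11) since 7·8 = 56 ≡ 1, so λ ≡ 8.
  x = λ² - 4 - 0 = 64 - 4 ≡ 5; y = λ·(4 - 5) - 9 ≡ 5. → (5, 5)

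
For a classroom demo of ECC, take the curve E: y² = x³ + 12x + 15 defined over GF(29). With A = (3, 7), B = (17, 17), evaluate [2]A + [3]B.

(11, 17)

First 2A:
Repeated addition: build up to 2A.
2A: tangent at (3, 7): λ = (3·3² + 12)/(2·7) ≡ 10/14. 14⁻¹ ≡ 27 (mod 29) since 14·27 = 378 ≡ 1, so λ ≡ 10·27 ≡ 9.
  x = λ² - 3 - 3 = 81 - 6 ≡ 17; y = λ·(3 - 17) - 7 ≡ 12. → (17, 12)
2A = (17, 12).
Next 3B:
Repeated addition: build up to 3B.
2B: tangent at (17, 17): λ = (3·17² + 12)/(2·17) ≡ 9/5. 5⁻¹ ≡ 6 (mod 29) since 5·6 = 30 ≡ 1, so λ ≡ 9·6 ≡ 25.
  x = λ² - 17 - 17 = 625 - 34 ≡ 11; y = λ·(17 - 11) - 17 ≡ 17. → (11, 17)
3B: (11, 17) + (17, 17). λ = (17 - 17)/(17 - 11) ≡ 0/6 mod 29. 6⁻¹ ≡ 5 (mod 29), so λ ≡ 0.
  x = λ² - 11 - 17 = 0 - 28 ≡ 1; y = λ·(11 - 1) - 17 ≡ 12. → (1, 12)
3B = (1, 12).
Finally 2A + 3B:
(17, 12) + (1, 12). λ = (12 - 12)/(1 - 17) ≡ 0/13 mod 29. 13⁻¹ ≡ 9 (mod 29), so λ ≡ 0.
  x = λ² - 17 - 1 = 0 - 18 ≡ 11; y = λ·(17 - 11) - 12 ≡ 17. → (11, 17)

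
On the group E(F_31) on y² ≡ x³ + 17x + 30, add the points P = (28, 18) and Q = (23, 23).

(28, 18) + (23, 23). λ = (23 - 18)/(23 - 28) ≡ 5/26 mod 31. 26⁻¹ ≡ 6 (mod 31) since 26·6 = 156 ≡ 1, so λ ≡ 30.
  x = λ² - 28 - 23 = 900 - 51 ≡ 12; y = λ·(28 - 12) - 18 ≡ 28. → (12, 28)

(12, 28)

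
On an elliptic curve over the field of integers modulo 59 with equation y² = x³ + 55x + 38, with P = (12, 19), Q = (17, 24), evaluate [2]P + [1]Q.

First 2P:
Repeated addition: build up to 2P.
2P: tangent at (12, 19): λ = (3·12² + 55)/(2·19) ≡ 15/38. 38⁻¹ ≡ 14 (mod 59) since 38·14 = 532 ≡ 1, so λ ≡ 15·14 ≡ 33.
  x = λ² - 12 - 12 = 1089 - 24 ≡ 3; y = λ·(12 - 3) - 19 ≡ 42. → (3, 42)
2P = (3, 42).
Finally 2P + Q:
(3, 42) + (17, 24). λ = (24 - 42)/(17 - 3) ≡ 41/14 mod 59. 14⁻¹ ≡ 38 (mod 59), so λ ≡ 24.
  x = λ² - 3 - 17 = 576 - 20 ≡ 25; y = λ·(3 - 25) - 42 ≡ 20. → (25, 20)

(25, 20)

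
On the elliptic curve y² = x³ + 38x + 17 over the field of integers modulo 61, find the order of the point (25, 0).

2

2P: (25, 0) + (25, 0): same x and y₁ ≡ -y₂, so the sum is O.
2P = O, so the order is 2.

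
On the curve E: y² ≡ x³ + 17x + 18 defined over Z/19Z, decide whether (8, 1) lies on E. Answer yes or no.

yes

y² = 1² ≡ 1; x³ + 17x + 18 = 666 ≡ 1 (mod 19). 1 = 1.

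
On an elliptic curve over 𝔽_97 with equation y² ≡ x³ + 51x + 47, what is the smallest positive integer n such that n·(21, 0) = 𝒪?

2P: (21, 0) + (21, 0): same x and y₁ ≡ -y₂, so the sum is 𝒪.
2P = 𝒪, so the order is 2.

2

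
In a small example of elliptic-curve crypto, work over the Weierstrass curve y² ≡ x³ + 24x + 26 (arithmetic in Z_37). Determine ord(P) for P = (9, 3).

10

2P: tangent at (9, 3): λ = (3·9² + 24)/(2·3) ≡ 8/6. 6⁻¹ ≡ 31 (mod 37), so λ ≡ 8·31 ≡ 26.
  x = λ² - 9 - 9 = 676 - 18 ≡ 29; y = λ·(9 - 29) - 3 ≡ 32. → (29, 32)
3P: (29, 32) + (9, 3). λ = (3 - 32)/(9 - 29) ≡ 8/17 mod 37. 17⁻¹ ≡ 24 (mod 37) since 17·24 = 408 ≡ 1, so λ ≡ 7.
  x = λ² - 29 - 9 = 49 - 38 ≡ 11; y = λ·(29 - 11) - 32 ≡ 20. → (11, 20)
4P: (11, 20) + (9, 3). λ = (3 - 20)/(9 - 11) ≡ 20/35 mod 37. 35⁻¹ ≡ 18 (mod 37), so λ ≡ 27.
  x = λ² - 11 - 9 = 729 - 20 ≡ 6; y = λ·(11 - 6) - 20 ≡ 4. → (6, 4)
5P: (6, 4) + (9, 3). λ = (3 - 4)/(9 - 6) ≡ 36/3 mod 37. 3⁻¹ ≡ 25 (mod 37), so λ ≡ 12.
  x = λ² - 6 - 9 = 144 - 15 ≡ 18; y = λ·(6 - 18) - 4 ≡ 0. → (18, 0)
6P: (18, 0) + (9, 3). λ = (3 - 0)/(9 - 18) ≡ 3/28 mod 37. 28⁻¹ ≡ 4 (mod 37), so λ ≡ 12.
  x = λ² - 18 - 9 = 144 - 27 ≡ 6; y = λ·(18 - 6) - 0 ≡ 33. → (6, 33)
7P: (6, 33) + (9, 3). λ = (3 - 33)/(9 - 6) ≡ 7/3 mod 37. 3⁻¹ ≡ 25 (mod 37), so λ ≡ 27.
  x = λ² - 6 - 9 = 729 - 15 ≡ 11; y = λ·(6 - 11) - 33 ≡ 17. → (11, 17)
8P: (11, 17) + (9, 3). λ = (3 - 17)/(9 - 11) ≡ 23/35 mod 37. 35⁻¹ ≡ 18 (mod 37) since 35·18 = 630 ≡ 1, so λ ≡ 7.
  x = λ² - 11 - 9 = 49 - 20 ≡ 29; y = λ·(11 - 29) - 17 ≡ 5. → (29, 5)
9P: (29, 5) + (9, 3). λ = (3 - 5)/(9 - 29) ≡ 35/17 mod 37. 17⁻¹ ≡ 24 (mod 37) since 17·24 = 408 ≡ 1, so λ ≡ 26.
  x = λ² - 29 - 9 = 676 - 38 ≡ 9; y = λ·(29 - 9) - 5 ≡ 34. → (9, 34)
10P: (9, 34) + (9, 3): same x and y₁ ≡ -y₂, so the sum is the point at infinity.
10P = the point at infinity, so the order is 10.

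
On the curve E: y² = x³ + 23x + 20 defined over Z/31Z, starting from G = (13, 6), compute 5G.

Repeated addition: build up to 5G.
2G: tangent at (13, 6): λ = (3·13² + 23)/(2·6) ≡ 3/12. 12⁻¹ ≡ 13 (mod 31), so λ ≡ 3·13 ≡ 8.
  x = λ² - 13 - 13 = 64 - 26 ≡ 7; y = λ·(13 - 7) - 6 ≡ 11. → (7, 11)
3G: (7, 11) + (13, 6). λ = (6 - 11)/(13 - 7) ≡ 26/6 mod 31. 6⁻¹ ≡ 26 (mod 31), so λ ≡ 25.
  x = λ² - 7 - 13 = 625 - 20 ≡ 16; y = λ·(7 - 16) - 11 ≡ 12. → (16, 12)
4G: (16, 12) + (13, 6). λ = (6 - 12)/(13 - 16) ≡ 25/28 mod 31. 28⁻¹ ≡ 10 (mod 31) since 28·10 = 280 ≡ 1, so λ ≡ 2.
  x = λ² - 16 - 13 = 4 - 29 ≡ 6; y = λ·(16 - 6) - 12 ≡ 8. → (6, 8)
5G: (6, 8) + (13, 6). λ = (6 - 8)/(13 - 6) ≡ 29/7 mod 31. 7⁻¹ ≡ 9 (mod 31), so λ ≡ 13.
  x = λ² - 6 - 13 = 169 - 19 ≡ 26; y = λ·(6 - 26) - 8 ≡ 11. → (26, 11)

(26, 11)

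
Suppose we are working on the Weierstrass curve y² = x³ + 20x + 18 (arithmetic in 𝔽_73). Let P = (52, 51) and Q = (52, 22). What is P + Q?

O

The two points share x = 52 and their y-coordinates satisfy 51 + 22 ≡ 0 (mod 73), so they are inverses. Their sum is O.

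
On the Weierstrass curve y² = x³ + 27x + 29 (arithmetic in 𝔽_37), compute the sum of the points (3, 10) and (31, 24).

(31, 13)

(3, 10) + (31, 24). λ = (24 - 10)/(31 - 3) ≡ 14/28 mod 37. 28⁻¹ ≡ 4 (mod 37) since 28·4 = 112 ≡ 1, so λ ≡ 19.
  x = λ² - 3 - 31 = 361 - 34 ≡ 31; y = λ·(3 - 31) - 10 ≡ 13. → (31, 13)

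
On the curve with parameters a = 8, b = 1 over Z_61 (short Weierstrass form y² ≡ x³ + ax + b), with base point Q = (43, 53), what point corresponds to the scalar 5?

Double-and-add on 5 = (101)₂. Start with Q = (43, 53) for the leading 1-bit.
double: tangent at (43, 53): λ = (3·43² + 8)/(2·53) ≡ 4/45. 45⁻¹ ≡ 19 (mod 61), so λ ≡ 4·19 ≡ 15.
  x = λ² - 43 - 43 = 225 - 86 ≡ 17; y = λ·(43 - 17) - 53 ≡ 32. → (17, 32)
double: tangent at (17, 32): λ = (3·17² + 8)/(2·32) ≡ 21/3. 3⁻¹ ≡ 41 (mod 61) since 3·41 = 123 ≡ 1, so λ ≡ 21·41 ≡ 7.
  x = λ² - 17 - 17 = 49 - 34 ≡ 15; y = λ·(17 - 15) - 32 ≡ 43. → (15, 43)
add Q: (15, 43) + (43, 53). λ = (53 - 43)/(43 - 15) ≡ 10/28 mod 61. 28⁻¹ ≡ 24 (mod 61), so λ ≡ 57.
  x = λ² - 15 - 43 = 3249 - 58 ≡ 19; y = λ·(15 - 19) - 43 ≡ 34. → (19, 34)

(19, 34)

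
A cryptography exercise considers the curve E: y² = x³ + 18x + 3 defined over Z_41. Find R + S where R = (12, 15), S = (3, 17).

(12, 15) + (3, 17). λ = (17 - 15)/(3 - 12) ≡ 2/32 mod 41. 32⁻¹ ≡ 9 (mod 41), so λ ≡ 18.
  x = λ² - 12 - 3 = 324 - 15 ≡ 22; y = λ·(12 - 22) - 15 ≡ 10. → (22, 10)

(22, 10)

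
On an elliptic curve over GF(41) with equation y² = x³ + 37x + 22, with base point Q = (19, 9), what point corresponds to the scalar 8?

(19, 32)

Repeated addition: build up to 8Q.
2Q: tangent at (19, 9): λ = (3·19² + 37)/(2·9) ≡ 13/18. 18⁻¹ ≡ 16 (mod 41), so λ ≡ 13·16 ≡ 3.
  x = λ² - 19 - 19 = 9 - 38 ≡ 12; y = λ·(19 - 12) - 9 ≡ 12. → (12, 12)
3Q: (12, 12) + (19, 9). λ = (9 - 12)/(19 - 12) ≡ 38/7 mod 41. 7⁻¹ ≡ 6 (mod 41), so λ ≡ 23.
  x = λ² - 12 - 19 = 529 - 31 ≡ 6; y = λ·(12 - 6) - 12 ≡ 3. → (6, 3)
4Q: (6, 3) + (19, 9). λ = (9 - 3)/(19 - 6) ≡ 6/13 mod 41. 13⁻¹ ≡ 19 (mod 41), so λ ≡ 32.
  x = λ² - 6 - 19 = 1024 - 25 ≡ 15; y = λ·(6 - 15) - 3 ≡ 37. → (15, 37)
5Q: (15, 37) + (19, 9). λ = (9 - 37)/(19 - 15) ≡ 13/4 mod 41. 4⁻¹ ≡ 31 (mod 41), so λ ≡ 34.
  x = λ² - 15 - 19 = 1156 - 34 ≡ 15; y = λ·(15 - 15) - 37 ≡ 4. → (15, 4)
6Q: (15, 4) + (19, 9). λ = (9 - 4)/(19 - 15) ≡ 5/4 mod 41. 4⁻¹ ≡ 31 (mod 41) since 4·31 = 124 ≡ 1, so λ ≡ 32.
  x = λ² - 15 - 19 = 1024 - 34 ≡ 6; y = λ·(15 - 6) - 4 ≡ 38. → (6, 38)
7Q: (6, 38) + (19, 9). λ = (9 - 38)/(19 - 6) ≡ 12/13 mod 41. 13⁻¹ ≡ 19 (mod 41), so λ ≡ 23.
  x = λ² - 6 - 19 = 529 - 25 ≡ 12; y = λ·(6 - 12) - 38 ≡ 29. → (12, 29)
8Q: (12, 29) + (19, 9). λ = (9 - 29)/(19 - 12) ≡ 21/7 mod 41. 7⁻¹ ≡ 6 (mod 41), so λ ≡ 3.
  x = λ² - 12 - 19 = 9 - 31 ≡ 19; y = λ·(12 - 19) - 29 ≡ 32. → (19, 32)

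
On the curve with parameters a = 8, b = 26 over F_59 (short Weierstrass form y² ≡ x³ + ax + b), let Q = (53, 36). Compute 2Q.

(41, 3)

tangent at (53, 36): λ = (3·53² + 8)/(2·36) ≡ 57/13. 13⁻¹ ≡ 50 (mod 59), so λ ≡ 57·50 ≡ 18.
  x = λ² - 53 - 53 = 324 - 106 ≡ 41; y = λ·(53 - 41) - 36 ≡ 3. → (41, 3)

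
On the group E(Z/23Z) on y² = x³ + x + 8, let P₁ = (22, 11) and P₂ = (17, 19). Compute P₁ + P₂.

(22, 11) + (17, 19). λ = (19 - 11)/(17 - 22) ≡ 8/18 mod 23. 18⁻¹ ≡ 9 (mod 23), so λ ≡ 3.
  x = λ² - 22 - 17 = 9 - 39 ≡ 16; y = λ·(22 - 16) - 11 ≡ 7. → (16, 7)

(16, 7)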